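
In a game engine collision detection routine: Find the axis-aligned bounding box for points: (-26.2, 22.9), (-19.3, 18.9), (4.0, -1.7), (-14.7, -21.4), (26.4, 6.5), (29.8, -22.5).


x range: [-26.2, 29.8]
y range: [-22.5, 22.9]
Bounding box: (-26.2,-22.5) to (29.8,22.9)

(-26.2,-22.5) to (29.8,22.9)


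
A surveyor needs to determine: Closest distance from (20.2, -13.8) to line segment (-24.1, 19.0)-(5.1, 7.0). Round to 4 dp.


Project P onto AB: t = 1 (clamped to [0,1])
Closest point on segment: (5.1, 7)
Distance: 25.7031

25.7031


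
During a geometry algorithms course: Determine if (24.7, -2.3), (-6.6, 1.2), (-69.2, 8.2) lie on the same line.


Cross product: ((-6.6)-24.7)*(8.2-(-2.3)) - (1.2-(-2.3))*((-69.2)-24.7)
= 0

Yes, collinear


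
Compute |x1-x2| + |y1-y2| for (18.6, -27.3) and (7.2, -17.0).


|18.6-7.2| + |(-27.3)-(-17)| = 11.4 + 10.3 = 21.7

21.7


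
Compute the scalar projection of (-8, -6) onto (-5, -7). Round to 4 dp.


u.v = 82, |v| = sqrt(74) = 8.6023
Scalar projection = u.v / |v| = 82 / sqrt(74) = 9.5323

9.5323


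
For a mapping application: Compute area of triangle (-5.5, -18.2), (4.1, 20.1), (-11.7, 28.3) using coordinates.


Area = |x_A(y_B-y_C) + x_B(y_C-y_A) + x_C(y_A-y_B)|/2
= |45.1 + 190.65 + 448.11|/2
= 683.86/2 = 341.93

341.93


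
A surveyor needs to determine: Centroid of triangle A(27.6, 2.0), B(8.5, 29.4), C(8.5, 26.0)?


Centroid = ((x_A+x_B+x_C)/3, (y_A+y_B+y_C)/3)
= ((27.6+8.5+8.5)/3, (2+29.4+26)/3)
= (14.8667, 19.1333)

(14.8667, 19.1333)


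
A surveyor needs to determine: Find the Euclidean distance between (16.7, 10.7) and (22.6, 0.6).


dx=5.9, dy=-10.1
d^2 = 5.9^2 + (-10.1)^2 = 136.82
d = sqrt(136.82) = 11.697

11.697


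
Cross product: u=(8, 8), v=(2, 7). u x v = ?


u x v = u_x*v_y - u_y*v_x = 8*7 - 8*2
= 56 - 16 = 40

40


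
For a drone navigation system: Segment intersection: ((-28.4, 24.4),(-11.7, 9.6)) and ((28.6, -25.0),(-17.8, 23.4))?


Cross products: d1=466.64, d2=345.08, d3=18.62, d4=140.18
d1*d2 < 0 and d3*d4 < 0? no

No, they don't intersect


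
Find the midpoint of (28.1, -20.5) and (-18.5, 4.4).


M = ((28.1+(-18.5))/2, ((-20.5)+4.4)/2)
= (4.8, -8.05)

(4.8, -8.05)


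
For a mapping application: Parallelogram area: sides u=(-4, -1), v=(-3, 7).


|u x v| = |(-4)*7 - (-1)*(-3)|
= |(-28) - 3| = 31

31


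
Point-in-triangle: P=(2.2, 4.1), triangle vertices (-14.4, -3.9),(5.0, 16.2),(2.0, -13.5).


Cross products: AB x AP = -178.46, BC x BP = -46.86, CA x CP = -290.56
All same sign? yes

Yes, inside


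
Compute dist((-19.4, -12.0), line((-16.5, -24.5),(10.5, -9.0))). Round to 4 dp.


|cross product| = 382.45
|line direction| = sqrt(969.25) = 31.1328
Distance = 382.45/sqrt(969.25) = 12.2845

12.2845


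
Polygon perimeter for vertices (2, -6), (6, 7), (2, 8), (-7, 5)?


Sides: (2, -6)->(6, 7): sqrt(185) = 13.601471, (6, 7)->(2, 8): sqrt(17) = 4.123106, (2, 8)->(-7, 5): sqrt(90) = 9.486833, (-7, 5)->(2, -6): sqrt(202) = 14.21267
Sum = 41.42408
Perimeter = 41.4241

41.4241


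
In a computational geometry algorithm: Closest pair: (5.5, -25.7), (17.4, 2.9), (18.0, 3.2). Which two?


d(P0,P1) = 30.9769, d(P0,P2) = 31.4875, d(P1,P2) = 0.6708
Closest: P1 and P2

Closest pair: (17.4, 2.9) and (18.0, 3.2), distance = 0.6708


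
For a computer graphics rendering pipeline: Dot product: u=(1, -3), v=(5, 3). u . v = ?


u . v = u_x*v_x + u_y*v_y = 1*5 + (-3)*3
= 5 + (-9) = -4

-4


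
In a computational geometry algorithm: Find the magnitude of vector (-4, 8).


|u| = sqrt((-4)^2 + 8^2) = sqrt(80) = 8.9443

8.9443


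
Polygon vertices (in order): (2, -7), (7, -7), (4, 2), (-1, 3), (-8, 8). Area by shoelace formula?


Shoelace sum: (2*(-7) - 7*(-7)) + (7*2 - 4*(-7)) + (4*3 - (-1)*2) + ((-1)*8 - (-8)*3) + ((-8)*(-7) - 2*8)
= 147
Area = |147|/2 = 73.5

73.5


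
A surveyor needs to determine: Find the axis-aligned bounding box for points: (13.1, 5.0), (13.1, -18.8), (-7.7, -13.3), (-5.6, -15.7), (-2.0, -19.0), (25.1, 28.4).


x range: [-7.7, 25.1]
y range: [-19, 28.4]
Bounding box: (-7.7,-19) to (25.1,28.4)

(-7.7,-19) to (25.1,28.4)


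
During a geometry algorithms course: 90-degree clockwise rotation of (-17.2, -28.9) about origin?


90° CW: (x,y) -> (y, -x)
(-17.2,-28.9) -> (-28.9, 17.2)

(-28.9, 17.2)


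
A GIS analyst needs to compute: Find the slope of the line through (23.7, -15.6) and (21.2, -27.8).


slope = (y2-y1)/(x2-x1) = ((-27.8)-(-15.6))/(21.2-23.7) = (-12.2)/(-2.5) = 4.88

4.88


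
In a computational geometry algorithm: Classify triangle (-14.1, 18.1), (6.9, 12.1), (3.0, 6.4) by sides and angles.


Side lengths squared: AB^2=477, BC^2=47.7, CA^2=429.3
Sorted: [47.7, 429.3, 477]
By sides: Scalene, By angles: Right

Scalene, Right


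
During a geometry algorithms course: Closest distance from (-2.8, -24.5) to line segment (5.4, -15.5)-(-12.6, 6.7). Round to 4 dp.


Project P onto AB: t = 0 (clamped to [0,1])
Closest point on segment: (5.4, -15.5)
Distance: 12.1754

12.1754


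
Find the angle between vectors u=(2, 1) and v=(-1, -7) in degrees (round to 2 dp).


u.v = -9, |u| = sqrt(5) = 2.2361, |v| = sqrt(50) = 7.0711
cos(theta) = u.v/(|u||v|) = -9/sqrt(250) = -0.56921
theta = acos(-0.56921) = 124.7 degrees

124.7 degrees


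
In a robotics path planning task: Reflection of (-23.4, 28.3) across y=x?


Reflection over y=x: (x,y) -> (y,x)
(-23.4, 28.3) -> (28.3, -23.4)

(28.3, -23.4)


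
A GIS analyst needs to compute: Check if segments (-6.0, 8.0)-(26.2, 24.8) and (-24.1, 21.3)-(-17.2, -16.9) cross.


Cross products: d1=599.65, d2=1945.61, d3=732.34, d4=-613.62
d1*d2 < 0 and d3*d4 < 0? no

No, they don't intersect


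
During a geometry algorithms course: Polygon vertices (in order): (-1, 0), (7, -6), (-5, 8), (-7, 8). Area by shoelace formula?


Shoelace sum: ((-1)*(-6) - 7*0) + (7*8 - (-5)*(-6)) + ((-5)*8 - (-7)*8) + ((-7)*0 - (-1)*8)
= 56
Area = |56|/2 = 28

28


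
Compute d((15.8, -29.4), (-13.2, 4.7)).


dx=-29, dy=34.1
d^2 = (-29)^2 + 34.1^2 = 2003.81
d = sqrt(2003.81) = 44.7639

44.7639


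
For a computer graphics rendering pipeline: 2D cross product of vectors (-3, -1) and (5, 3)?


u x v = u_x*v_y - u_y*v_x = (-3)*3 - (-1)*5
= (-9) - (-5) = -4

-4


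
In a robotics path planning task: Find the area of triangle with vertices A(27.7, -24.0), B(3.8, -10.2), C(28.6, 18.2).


Area = |x_A(y_B-y_C) + x_B(y_C-y_A) + x_C(y_A-y_B)|/2
= |(-786.68) + 160.36 + (-394.68)|/2
= 1021/2 = 510.5

510.5


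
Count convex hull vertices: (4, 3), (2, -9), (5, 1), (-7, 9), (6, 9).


Convex hull vertices (CCW): (-7, 9), (2, -9), (5, 1), (6, 9)
Count = 4

4


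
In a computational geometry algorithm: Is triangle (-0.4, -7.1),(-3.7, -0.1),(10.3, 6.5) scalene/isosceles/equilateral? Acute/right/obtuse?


Side lengths squared: AB^2=59.89, BC^2=239.56, CA^2=299.45
Sorted: [59.89, 239.56, 299.45]
By sides: Scalene, By angles: Right

Scalene, Right


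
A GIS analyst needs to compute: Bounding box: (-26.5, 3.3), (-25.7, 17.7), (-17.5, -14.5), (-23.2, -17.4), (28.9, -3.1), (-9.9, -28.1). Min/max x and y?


x range: [-26.5, 28.9]
y range: [-28.1, 17.7]
Bounding box: (-26.5,-28.1) to (28.9,17.7)

(-26.5,-28.1) to (28.9,17.7)


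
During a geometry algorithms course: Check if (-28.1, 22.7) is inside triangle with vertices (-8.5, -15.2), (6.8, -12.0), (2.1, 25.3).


Cross products: AB x AP = 642.59, BC x BP = 1138.68, CA x CP = -1195.54
All same sign? no

No, outside


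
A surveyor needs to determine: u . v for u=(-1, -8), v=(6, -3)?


u . v = u_x*v_x + u_y*v_y = (-1)*6 + (-8)*(-3)
= (-6) + 24 = 18

18


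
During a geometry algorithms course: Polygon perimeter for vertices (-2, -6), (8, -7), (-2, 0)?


Sides: (-2, -6)->(8, -7): sqrt(101) = 10.049876, (8, -7)->(-2, 0): sqrt(149) = 12.206556, (-2, 0)->(-2, -6): sqrt(36) = 6
Sum = 28.256432
Perimeter = 28.2564

28.2564


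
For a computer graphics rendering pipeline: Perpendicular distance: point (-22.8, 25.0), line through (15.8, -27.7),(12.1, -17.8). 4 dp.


|cross product| = 187.15
|line direction| = sqrt(111.7) = 10.5688
Distance = 187.15/sqrt(111.7) = 17.7077

17.7077


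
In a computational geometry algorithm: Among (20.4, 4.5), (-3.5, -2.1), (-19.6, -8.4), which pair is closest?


d(P0,P1) = 24.7946, d(P0,P2) = 42.0287, d(P1,P2) = 17.2887
Closest: P1 and P2

Closest pair: (-3.5, -2.1) and (-19.6, -8.4), distance = 17.2887


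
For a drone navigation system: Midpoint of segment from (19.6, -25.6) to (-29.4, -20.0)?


M = ((19.6+(-29.4))/2, ((-25.6)+(-20))/2)
= (-4.9, -22.8)

(-4.9, -22.8)


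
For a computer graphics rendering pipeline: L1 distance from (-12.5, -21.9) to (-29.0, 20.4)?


|(-12.5)-(-29)| + |(-21.9)-20.4| = 16.5 + 42.3 = 58.8

58.8


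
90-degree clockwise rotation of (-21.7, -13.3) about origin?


90° CW: (x,y) -> (y, -x)
(-21.7,-13.3) -> (-13.3, 21.7)

(-13.3, 21.7)


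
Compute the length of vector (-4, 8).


|u| = sqrt((-4)^2 + 8^2) = sqrt(80) = 8.9443

8.9443


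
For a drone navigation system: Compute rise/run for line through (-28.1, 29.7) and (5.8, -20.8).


slope = (y2-y1)/(x2-x1) = ((-20.8)-29.7)/(5.8-(-28.1)) = (-50.5)/33.9 = -1.4897

-1.4897


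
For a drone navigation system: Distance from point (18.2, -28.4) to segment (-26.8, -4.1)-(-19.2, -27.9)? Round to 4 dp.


Project P onto AB: t = 1 (clamped to [0,1])
Closest point on segment: (-19.2, -27.9)
Distance: 37.4033

37.4033


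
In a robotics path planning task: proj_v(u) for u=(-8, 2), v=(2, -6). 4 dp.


u.v = -28, |v| = sqrt(40) = 6.3246
Scalar projection = u.v / |v| = -28 / sqrt(40) = -4.4272

-4.4272


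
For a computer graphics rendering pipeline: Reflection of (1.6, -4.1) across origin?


Reflection over origin: (x,y) -> (-x,-y)
(1.6, -4.1) -> (-1.6, 4.1)

(-1.6, 4.1)


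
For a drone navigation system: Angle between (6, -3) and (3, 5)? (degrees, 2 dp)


u.v = 3, |u| = sqrt(45) = 6.7082, |v| = sqrt(34) = 5.831
cos(theta) = u.v/(|u||v|) = 3/sqrt(1530) = 0.076696
theta = acos(0.076696) = 85.6 degrees

85.6 degrees


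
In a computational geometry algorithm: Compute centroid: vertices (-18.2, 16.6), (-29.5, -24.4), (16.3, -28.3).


Centroid = ((x_A+x_B+x_C)/3, (y_A+y_B+y_C)/3)
= (((-18.2)+(-29.5)+16.3)/3, (16.6+(-24.4)+(-28.3))/3)
= (-10.4667, -12.0333)

(-10.4667, -12.0333)


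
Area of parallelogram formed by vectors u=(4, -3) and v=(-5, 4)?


|u x v| = |4*4 - (-3)*(-5)|
= |16 - 15| = 1

1


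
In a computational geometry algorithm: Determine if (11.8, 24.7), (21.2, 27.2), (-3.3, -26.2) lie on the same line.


Cross product: (21.2-11.8)*((-26.2)-24.7) - (27.2-24.7)*((-3.3)-11.8)
= -440.71

No, not collinear


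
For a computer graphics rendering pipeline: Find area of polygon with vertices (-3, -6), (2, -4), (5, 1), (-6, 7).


Shoelace sum: ((-3)*(-4) - 2*(-6)) + (2*1 - 5*(-4)) + (5*7 - (-6)*1) + ((-6)*(-6) - (-3)*7)
= 144
Area = |144|/2 = 72

72


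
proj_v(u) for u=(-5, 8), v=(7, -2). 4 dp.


u.v = -51, |v| = sqrt(53) = 7.2801
Scalar projection = u.v / |v| = -51 / sqrt(53) = -7.0054

-7.0054


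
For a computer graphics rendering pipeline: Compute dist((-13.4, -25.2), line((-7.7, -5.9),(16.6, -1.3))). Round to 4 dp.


|cross product| = 442.77
|line direction| = sqrt(611.65) = 24.7316
Distance = 442.77/sqrt(611.65) = 17.903

17.903


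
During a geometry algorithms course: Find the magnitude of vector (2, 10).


|u| = sqrt(2^2 + 10^2) = sqrt(104) = 10.198

10.198


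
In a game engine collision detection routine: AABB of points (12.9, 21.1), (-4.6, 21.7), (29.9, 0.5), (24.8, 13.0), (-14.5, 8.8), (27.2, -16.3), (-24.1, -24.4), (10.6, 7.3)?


x range: [-24.1, 29.9]
y range: [-24.4, 21.7]
Bounding box: (-24.1,-24.4) to (29.9,21.7)

(-24.1,-24.4) to (29.9,21.7)


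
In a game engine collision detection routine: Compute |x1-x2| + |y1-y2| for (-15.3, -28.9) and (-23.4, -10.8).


|(-15.3)-(-23.4)| + |(-28.9)-(-10.8)| = 8.1 + 18.1 = 26.2

26.2


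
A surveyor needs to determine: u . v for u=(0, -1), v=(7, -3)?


u . v = u_x*v_x + u_y*v_y = 0*7 + (-1)*(-3)
= 0 + 3 = 3

3


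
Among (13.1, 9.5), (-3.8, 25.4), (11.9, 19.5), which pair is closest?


d(P0,P1) = 23.2039, d(P0,P2) = 10.0717, d(P1,P2) = 16.772
Closest: P0 and P2

Closest pair: (13.1, 9.5) and (11.9, 19.5), distance = 10.0717


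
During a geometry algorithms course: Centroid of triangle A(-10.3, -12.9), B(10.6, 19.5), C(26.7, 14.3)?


Centroid = ((x_A+x_B+x_C)/3, (y_A+y_B+y_C)/3)
= (((-10.3)+10.6+26.7)/3, ((-12.9)+19.5+14.3)/3)
= (9, 6.9667)

(9, 6.9667)


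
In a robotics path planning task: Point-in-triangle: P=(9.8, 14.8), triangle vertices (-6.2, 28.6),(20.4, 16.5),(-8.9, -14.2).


Cross products: AB x AP = -173.48, BC x BP = -275.61, CA x CP = -722.06
All same sign? yes

Yes, inside


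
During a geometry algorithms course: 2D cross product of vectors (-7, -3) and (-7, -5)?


u x v = u_x*v_y - u_y*v_x = (-7)*(-5) - (-3)*(-7)
= 35 - 21 = 14

14


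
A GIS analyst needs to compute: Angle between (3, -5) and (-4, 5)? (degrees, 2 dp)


u.v = -37, |u| = sqrt(34) = 5.831, |v| = sqrt(41) = 6.4031
cos(theta) = u.v/(|u||v|) = -37/sqrt(1394) = -0.990992
theta = acos(-0.990992) = 172.3 degrees

172.3 degrees


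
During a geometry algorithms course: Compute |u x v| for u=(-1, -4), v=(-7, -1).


|u x v| = |(-1)*(-1) - (-4)*(-7)|
= |1 - 28| = 27

27


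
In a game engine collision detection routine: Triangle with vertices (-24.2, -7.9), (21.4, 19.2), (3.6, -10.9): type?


Side lengths squared: AB^2=2813.77, BC^2=1222.85, CA^2=781.84
Sorted: [781.84, 1222.85, 2813.77]
By sides: Scalene, By angles: Obtuse

Scalene, Obtuse


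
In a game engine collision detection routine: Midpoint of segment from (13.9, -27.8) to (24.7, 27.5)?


M = ((13.9+24.7)/2, ((-27.8)+27.5)/2)
= (19.3, -0.15)

(19.3, -0.15)


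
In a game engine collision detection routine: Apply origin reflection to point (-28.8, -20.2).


Reflection over origin: (x,y) -> (-x,-y)
(-28.8, -20.2) -> (28.8, 20.2)

(28.8, 20.2)


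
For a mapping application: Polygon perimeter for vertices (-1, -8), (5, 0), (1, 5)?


Sides: (-1, -8)->(5, 0): sqrt(100) = 10, (5, 0)->(1, 5): sqrt(41) = 6.403124, (1, 5)->(-1, -8): sqrt(173) = 13.152946
Sum = 29.55607
Perimeter = 29.5561

29.5561


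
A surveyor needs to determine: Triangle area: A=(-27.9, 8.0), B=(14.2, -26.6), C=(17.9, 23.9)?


Area = |x_A(y_B-y_C) + x_B(y_C-y_A) + x_C(y_A-y_B)|/2
= |1408.95 + 225.78 + 619.34|/2
= 2254.07/2 = 1127.035

1127.035


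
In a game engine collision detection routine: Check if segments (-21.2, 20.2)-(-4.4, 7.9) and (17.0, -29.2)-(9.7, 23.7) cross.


Cross products: d1=1660.16, d2=861.23, d3=-360.06, d4=438.87
d1*d2 < 0 and d3*d4 < 0? no

No, they don't intersect


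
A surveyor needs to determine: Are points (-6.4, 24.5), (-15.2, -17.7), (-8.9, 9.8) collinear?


Cross product: ((-15.2)-(-6.4))*(9.8-24.5) - ((-17.7)-24.5)*((-8.9)-(-6.4))
= 23.86

No, not collinear


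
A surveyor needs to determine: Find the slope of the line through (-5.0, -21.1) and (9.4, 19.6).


slope = (y2-y1)/(x2-x1) = (19.6-(-21.1))/(9.4-(-5)) = 40.7/14.4 = 2.8264

2.8264


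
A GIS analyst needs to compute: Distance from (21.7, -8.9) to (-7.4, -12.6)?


dx=-29.1, dy=-3.7
d^2 = (-29.1)^2 + (-3.7)^2 = 860.5
d = sqrt(860.5) = 29.3343

29.3343


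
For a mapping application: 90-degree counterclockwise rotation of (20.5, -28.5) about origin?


90° CCW: (x,y) -> (-y, x)
(20.5,-28.5) -> (28.5, 20.5)

(28.5, 20.5)


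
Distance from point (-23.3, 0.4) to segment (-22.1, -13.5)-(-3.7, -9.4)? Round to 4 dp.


Project P onto AB: t = 0.0982 (clamped to [0,1])
Closest point on segment: (-20.2925, -13.0972)
Distance: 13.8283

13.8283


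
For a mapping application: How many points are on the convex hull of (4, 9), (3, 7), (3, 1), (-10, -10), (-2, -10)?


Convex hull vertices (CCW): (-10, -10), (-2, -10), (3, 1), (4, 9)
Count = 4

4


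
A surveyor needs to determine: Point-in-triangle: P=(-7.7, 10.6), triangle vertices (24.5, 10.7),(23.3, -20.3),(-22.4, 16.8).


Cross products: AB x AP = -998.08, BC x BP = -262.03, CA x CP = -201.11
All same sign? yes

Yes, inside


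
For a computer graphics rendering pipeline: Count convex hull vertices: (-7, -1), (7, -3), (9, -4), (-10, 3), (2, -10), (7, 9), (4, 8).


Convex hull vertices (CCW): (-10, 3), (-7, -1), (2, -10), (9, -4), (7, 9), (4, 8)
Count = 6

6


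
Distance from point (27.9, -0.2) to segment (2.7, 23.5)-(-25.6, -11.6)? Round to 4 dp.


Project P onto AB: t = 0.0584 (clamped to [0,1])
Closest point on segment: (1.0474, 21.4504)
Distance: 34.4934

34.4934


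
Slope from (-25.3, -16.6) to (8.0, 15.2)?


slope = (y2-y1)/(x2-x1) = (15.2-(-16.6))/(8-(-25.3)) = 31.8/33.3 = 0.955

0.955


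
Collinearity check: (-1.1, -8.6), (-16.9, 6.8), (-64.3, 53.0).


Cross product: ((-16.9)-(-1.1))*(53-(-8.6)) - (6.8-(-8.6))*((-64.3)-(-1.1))
= 0

Yes, collinear


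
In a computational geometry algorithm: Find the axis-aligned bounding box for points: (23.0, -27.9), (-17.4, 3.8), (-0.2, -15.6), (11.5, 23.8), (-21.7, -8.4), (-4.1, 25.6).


x range: [-21.7, 23]
y range: [-27.9, 25.6]
Bounding box: (-21.7,-27.9) to (23,25.6)

(-21.7,-27.9) to (23,25.6)


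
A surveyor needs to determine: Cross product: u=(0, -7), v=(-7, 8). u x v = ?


u x v = u_x*v_y - u_y*v_x = 0*8 - (-7)*(-7)
= 0 - 49 = -49

-49


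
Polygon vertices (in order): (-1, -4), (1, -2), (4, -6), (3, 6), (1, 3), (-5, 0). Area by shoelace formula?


Shoelace sum: ((-1)*(-2) - 1*(-4)) + (1*(-6) - 4*(-2)) + (4*6 - 3*(-6)) + (3*3 - 1*6) + (1*0 - (-5)*3) + ((-5)*(-4) - (-1)*0)
= 88
Area = |88|/2 = 44

44


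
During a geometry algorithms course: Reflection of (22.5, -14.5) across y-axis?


Reflection over y-axis: (x,y) -> (-x,y)
(22.5, -14.5) -> (-22.5, -14.5)

(-22.5, -14.5)


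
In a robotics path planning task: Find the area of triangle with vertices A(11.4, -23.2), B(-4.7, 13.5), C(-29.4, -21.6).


Area = |x_A(y_B-y_C) + x_B(y_C-y_A) + x_C(y_A-y_B)|/2
= |400.14 + (-7.52) + 1078.98|/2
= 1471.6/2 = 735.8

735.8


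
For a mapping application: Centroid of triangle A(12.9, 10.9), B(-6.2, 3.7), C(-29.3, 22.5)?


Centroid = ((x_A+x_B+x_C)/3, (y_A+y_B+y_C)/3)
= ((12.9+(-6.2)+(-29.3))/3, (10.9+3.7+22.5)/3)
= (-7.5333, 12.3667)

(-7.5333, 12.3667)


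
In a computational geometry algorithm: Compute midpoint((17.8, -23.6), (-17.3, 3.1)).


M = ((17.8+(-17.3))/2, ((-23.6)+3.1)/2)
= (0.25, -10.25)

(0.25, -10.25)


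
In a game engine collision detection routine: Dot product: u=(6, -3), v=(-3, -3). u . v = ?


u . v = u_x*v_x + u_y*v_y = 6*(-3) + (-3)*(-3)
= (-18) + 9 = -9

-9


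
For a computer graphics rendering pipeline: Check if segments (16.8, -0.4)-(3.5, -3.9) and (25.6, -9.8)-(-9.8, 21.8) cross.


Cross products: d1=-54.68, d2=489.5, d3=155.82, d4=-388.36
d1*d2 < 0 and d3*d4 < 0? yes

Yes, they intersect


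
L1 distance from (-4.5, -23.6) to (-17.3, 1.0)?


|(-4.5)-(-17.3)| + |(-23.6)-1| = 12.8 + 24.6 = 37.4

37.4


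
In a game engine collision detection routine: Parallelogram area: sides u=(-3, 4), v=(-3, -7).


|u x v| = |(-3)*(-7) - 4*(-3)|
= |21 - (-12)| = 33

33


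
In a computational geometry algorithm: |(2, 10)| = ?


|u| = sqrt(2^2 + 10^2) = sqrt(104) = 10.198

10.198


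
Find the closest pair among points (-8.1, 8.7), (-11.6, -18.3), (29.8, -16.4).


d(P0,P1) = 27.2259, d(P0,P2) = 45.4579, d(P1,P2) = 41.4436
Closest: P0 and P1

Closest pair: (-8.1, 8.7) and (-11.6, -18.3), distance = 27.2259


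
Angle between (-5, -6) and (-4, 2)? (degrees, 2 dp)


u.v = 8, |u| = sqrt(61) = 7.8102, |v| = sqrt(20) = 4.4721
cos(theta) = u.v/(|u||v|) = 8/sqrt(1220) = 0.229039
theta = acos(0.229039) = 76.76 degrees

76.76 degrees


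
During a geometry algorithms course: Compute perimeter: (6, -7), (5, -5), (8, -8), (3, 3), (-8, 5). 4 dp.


Sides: (6, -7)->(5, -5): sqrt(5) = 2.236068, (5, -5)->(8, -8): sqrt(18) = 4.242641, (8, -8)->(3, 3): sqrt(146) = 12.083046, (3, 3)->(-8, 5): sqrt(125) = 11.18034, (-8, 5)->(6, -7): sqrt(340) = 18.439089
Sum = 48.181184
Perimeter = 48.1812

48.1812


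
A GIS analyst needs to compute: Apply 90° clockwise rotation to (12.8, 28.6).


90° CW: (x,y) -> (y, -x)
(12.8,28.6) -> (28.6, -12.8)

(28.6, -12.8)


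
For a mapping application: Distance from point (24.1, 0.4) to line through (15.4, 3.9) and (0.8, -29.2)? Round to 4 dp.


|cross product| = 339.07
|line direction| = sqrt(1308.77) = 36.1769
Distance = 339.07/sqrt(1308.77) = 9.3725

9.3725


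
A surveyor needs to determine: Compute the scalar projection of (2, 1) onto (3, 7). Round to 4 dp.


u.v = 13, |v| = sqrt(58) = 7.6158
Scalar projection = u.v / |v| = 13 / sqrt(58) = 1.707

1.707


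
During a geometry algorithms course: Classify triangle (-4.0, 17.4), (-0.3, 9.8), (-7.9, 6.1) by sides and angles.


Side lengths squared: AB^2=71.45, BC^2=71.45, CA^2=142.9
Sorted: [71.45, 71.45, 142.9]
By sides: Isosceles, By angles: Right

Isosceles, Right


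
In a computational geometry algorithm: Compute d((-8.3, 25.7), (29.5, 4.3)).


dx=37.8, dy=-21.4
d^2 = 37.8^2 + (-21.4)^2 = 1886.8
d = sqrt(1886.8) = 43.4373

43.4373


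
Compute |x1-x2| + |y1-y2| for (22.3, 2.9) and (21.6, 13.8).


|22.3-21.6| + |2.9-13.8| = 0.7 + 10.9 = 11.6

11.6


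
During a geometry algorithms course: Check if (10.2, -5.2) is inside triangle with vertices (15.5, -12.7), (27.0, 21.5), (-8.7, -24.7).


Cross products: AB x AP = 267.51, BC x BP = 177.03, CA x CP = 245.1
All same sign? yes

Yes, inside


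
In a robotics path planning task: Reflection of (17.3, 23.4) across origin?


Reflection over origin: (x,y) -> (-x,-y)
(17.3, 23.4) -> (-17.3, -23.4)

(-17.3, -23.4)


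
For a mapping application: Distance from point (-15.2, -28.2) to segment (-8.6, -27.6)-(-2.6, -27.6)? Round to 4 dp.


Project P onto AB: t = 0 (clamped to [0,1])
Closest point on segment: (-8.6, -27.6)
Distance: 6.6272

6.6272


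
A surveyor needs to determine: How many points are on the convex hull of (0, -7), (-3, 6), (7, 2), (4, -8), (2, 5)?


Convex hull vertices (CCW): (-3, 6), (0, -7), (4, -8), (7, 2), (2, 5)
Count = 5

5


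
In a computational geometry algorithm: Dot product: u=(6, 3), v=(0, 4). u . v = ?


u . v = u_x*v_x + u_y*v_y = 6*0 + 3*4
= 0 + 12 = 12

12


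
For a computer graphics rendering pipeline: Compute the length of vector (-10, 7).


|u| = sqrt((-10)^2 + 7^2) = sqrt(149) = 12.2066

12.2066


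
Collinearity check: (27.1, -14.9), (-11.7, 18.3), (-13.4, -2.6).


Cross product: ((-11.7)-27.1)*((-2.6)-(-14.9)) - (18.3-(-14.9))*((-13.4)-27.1)
= 867.36

No, not collinear


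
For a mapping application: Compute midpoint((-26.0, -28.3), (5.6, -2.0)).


M = (((-26)+5.6)/2, ((-28.3)+(-2))/2)
= (-10.2, -15.15)

(-10.2, -15.15)


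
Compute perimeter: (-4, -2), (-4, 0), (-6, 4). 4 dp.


Sides: (-4, -2)->(-4, 0): sqrt(4) = 2, (-4, 0)->(-6, 4): sqrt(20) = 4.472136, (-6, 4)->(-4, -2): sqrt(40) = 6.324555
Sum = 12.796691
Perimeter = 12.7967

12.7967


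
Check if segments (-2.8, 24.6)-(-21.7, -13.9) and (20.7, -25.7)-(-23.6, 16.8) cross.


Cross products: d1=-1229.54, d2=1279.26, d3=1855.42, d4=-653.38
d1*d2 < 0 and d3*d4 < 0? yes

Yes, they intersect


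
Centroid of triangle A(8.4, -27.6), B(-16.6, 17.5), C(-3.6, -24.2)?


Centroid = ((x_A+x_B+x_C)/3, (y_A+y_B+y_C)/3)
= ((8.4+(-16.6)+(-3.6))/3, ((-27.6)+17.5+(-24.2))/3)
= (-3.9333, -11.4333)

(-3.9333, -11.4333)


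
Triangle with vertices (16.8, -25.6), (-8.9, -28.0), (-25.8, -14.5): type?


Side lengths squared: AB^2=666.25, BC^2=467.86, CA^2=1937.97
Sorted: [467.86, 666.25, 1937.97]
By sides: Scalene, By angles: Obtuse

Scalene, Obtuse


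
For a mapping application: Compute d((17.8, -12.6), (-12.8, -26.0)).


dx=-30.6, dy=-13.4
d^2 = (-30.6)^2 + (-13.4)^2 = 1115.92
d = sqrt(1115.92) = 33.4054

33.4054


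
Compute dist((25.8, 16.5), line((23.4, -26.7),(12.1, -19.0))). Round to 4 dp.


|cross product| = 506.64
|line direction| = sqrt(186.98) = 13.6741
Distance = 506.64/sqrt(186.98) = 37.0512

37.0512


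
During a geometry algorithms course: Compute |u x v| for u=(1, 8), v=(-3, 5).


|u x v| = |1*5 - 8*(-3)|
= |5 - (-24)| = 29

29


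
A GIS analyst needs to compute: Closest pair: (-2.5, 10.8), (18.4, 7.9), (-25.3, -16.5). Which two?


d(P0,P1) = 21.1002, d(P0,P2) = 35.5687, d(P1,P2) = 50.0505
Closest: P0 and P1

Closest pair: (-2.5, 10.8) and (18.4, 7.9), distance = 21.1002


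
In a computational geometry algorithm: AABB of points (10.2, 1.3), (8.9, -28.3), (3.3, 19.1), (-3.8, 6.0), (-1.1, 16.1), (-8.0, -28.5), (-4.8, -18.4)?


x range: [-8, 10.2]
y range: [-28.5, 19.1]
Bounding box: (-8,-28.5) to (10.2,19.1)

(-8,-28.5) to (10.2,19.1)


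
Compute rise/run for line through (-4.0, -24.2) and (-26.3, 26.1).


slope = (y2-y1)/(x2-x1) = (26.1-(-24.2))/((-26.3)-(-4)) = 50.3/(-22.3) = -2.2556

-2.2556


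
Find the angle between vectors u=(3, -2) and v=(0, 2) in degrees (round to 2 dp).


u.v = -4, |u| = sqrt(13) = 3.6056, |v| = sqrt(4) = 2
cos(theta) = u.v/(|u||v|) = -4/sqrt(52) = -0.5547
theta = acos(-0.5547) = 123.69 degrees

123.69 degrees


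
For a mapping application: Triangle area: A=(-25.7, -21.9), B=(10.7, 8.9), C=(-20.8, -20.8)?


Area = |x_A(y_B-y_C) + x_B(y_C-y_A) + x_C(y_A-y_B)|/2
= |(-763.29) + 11.77 + 640.64|/2
= 110.88/2 = 55.44

55.44


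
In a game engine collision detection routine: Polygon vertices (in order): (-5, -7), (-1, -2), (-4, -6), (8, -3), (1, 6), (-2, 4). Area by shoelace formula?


Shoelace sum: ((-5)*(-2) - (-1)*(-7)) + ((-1)*(-6) - (-4)*(-2)) + ((-4)*(-3) - 8*(-6)) + (8*6 - 1*(-3)) + (1*4 - (-2)*6) + ((-2)*(-7) - (-5)*4)
= 162
Area = |162|/2 = 81

81


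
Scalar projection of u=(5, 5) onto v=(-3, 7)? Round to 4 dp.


u.v = 20, |v| = sqrt(58) = 7.6158
Scalar projection = u.v / |v| = 20 / sqrt(58) = 2.6261

2.6261


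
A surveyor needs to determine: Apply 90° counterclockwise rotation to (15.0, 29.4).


90° CCW: (x,y) -> (-y, x)
(15,29.4) -> (-29.4, 15)

(-29.4, 15)


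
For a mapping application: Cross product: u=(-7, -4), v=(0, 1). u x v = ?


u x v = u_x*v_y - u_y*v_x = (-7)*1 - (-4)*0
= (-7) - 0 = -7

-7


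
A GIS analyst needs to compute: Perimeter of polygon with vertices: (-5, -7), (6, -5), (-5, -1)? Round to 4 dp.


Sides: (-5, -7)->(6, -5): sqrt(125) = 11.18034, (6, -5)->(-5, -1): sqrt(137) = 11.7047, (-5, -1)->(-5, -7): sqrt(36) = 6
Sum = 28.88504
Perimeter = 28.885

28.885


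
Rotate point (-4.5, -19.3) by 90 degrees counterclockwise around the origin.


90° CCW: (x,y) -> (-y, x)
(-4.5,-19.3) -> (19.3, -4.5)

(19.3, -4.5)


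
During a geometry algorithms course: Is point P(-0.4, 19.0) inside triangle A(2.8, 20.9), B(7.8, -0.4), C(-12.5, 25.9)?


Cross products: AB x AP = -77.66, BC x BP = -178.16, CA x CP = -45.07
All same sign? yes

Yes, inside


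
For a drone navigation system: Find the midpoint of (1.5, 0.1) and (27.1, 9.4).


M = ((1.5+27.1)/2, (0.1+9.4)/2)
= (14.3, 4.75)

(14.3, 4.75)


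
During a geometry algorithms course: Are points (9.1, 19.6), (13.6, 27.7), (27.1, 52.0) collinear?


Cross product: (13.6-9.1)*(52-19.6) - (27.7-19.6)*(27.1-9.1)
= 0

Yes, collinear


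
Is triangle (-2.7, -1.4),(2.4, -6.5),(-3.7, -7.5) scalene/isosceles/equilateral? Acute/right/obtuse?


Side lengths squared: AB^2=52.02, BC^2=38.21, CA^2=38.21
Sorted: [38.21, 38.21, 52.02]
By sides: Isosceles, By angles: Acute

Isosceles, Acute


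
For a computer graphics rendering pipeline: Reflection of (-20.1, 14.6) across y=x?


Reflection over y=x: (x,y) -> (y,x)
(-20.1, 14.6) -> (14.6, -20.1)

(14.6, -20.1)


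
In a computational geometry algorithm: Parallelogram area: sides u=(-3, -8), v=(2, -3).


|u x v| = |(-3)*(-3) - (-8)*2|
= |9 - (-16)| = 25

25


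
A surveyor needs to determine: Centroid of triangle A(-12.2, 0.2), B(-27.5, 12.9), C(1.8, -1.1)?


Centroid = ((x_A+x_B+x_C)/3, (y_A+y_B+y_C)/3)
= (((-12.2)+(-27.5)+1.8)/3, (0.2+12.9+(-1.1))/3)
= (-12.6333, 4)

(-12.6333, 4)


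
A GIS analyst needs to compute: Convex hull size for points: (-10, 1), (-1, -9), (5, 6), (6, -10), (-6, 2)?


Convex hull vertices (CCW): (-10, 1), (-1, -9), (6, -10), (5, 6)
Count = 4

4


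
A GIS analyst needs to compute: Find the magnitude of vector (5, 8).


|u| = sqrt(5^2 + 8^2) = sqrt(89) = 9.434

9.434


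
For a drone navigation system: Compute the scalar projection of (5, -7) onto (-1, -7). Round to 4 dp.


u.v = 44, |v| = sqrt(50) = 7.0711
Scalar projection = u.v / |v| = 44 / sqrt(50) = 6.2225

6.2225


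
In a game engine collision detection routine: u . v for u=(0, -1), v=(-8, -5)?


u . v = u_x*v_x + u_y*v_y = 0*(-8) + (-1)*(-5)
= 0 + 5 = 5

5


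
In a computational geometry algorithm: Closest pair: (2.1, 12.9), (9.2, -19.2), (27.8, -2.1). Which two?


d(P0,P1) = 32.8758, d(P0,P2) = 29.7572, d(P1,P2) = 25.266
Closest: P1 and P2

Closest pair: (9.2, -19.2) and (27.8, -2.1), distance = 25.266


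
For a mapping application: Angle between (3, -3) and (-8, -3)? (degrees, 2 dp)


u.v = -15, |u| = sqrt(18) = 4.2426, |v| = sqrt(73) = 8.544
cos(theta) = u.v/(|u||v|) = -15/sqrt(1314) = -0.413803
theta = acos(-0.413803) = 114.44 degrees

114.44 degrees


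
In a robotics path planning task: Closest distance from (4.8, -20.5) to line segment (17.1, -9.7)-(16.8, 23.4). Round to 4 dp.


Project P onto AB: t = 0 (clamped to [0,1])
Closest point on segment: (17.1, -9.7)
Distance: 16.3686

16.3686


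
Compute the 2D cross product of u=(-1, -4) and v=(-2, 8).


u x v = u_x*v_y - u_y*v_x = (-1)*8 - (-4)*(-2)
= (-8) - 8 = -16

-16


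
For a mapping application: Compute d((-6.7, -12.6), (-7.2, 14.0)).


dx=-0.5, dy=26.6
d^2 = (-0.5)^2 + 26.6^2 = 707.81
d = sqrt(707.81) = 26.6047

26.6047


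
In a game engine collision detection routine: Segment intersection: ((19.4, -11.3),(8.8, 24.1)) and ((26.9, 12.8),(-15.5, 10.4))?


Cross products: d1=1003.84, d2=-522.56, d3=-520.96, d4=1005.44
d1*d2 < 0 and d3*d4 < 0? yes

Yes, they intersect


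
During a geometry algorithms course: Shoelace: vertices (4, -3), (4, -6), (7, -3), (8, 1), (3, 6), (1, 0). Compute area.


Shoelace sum: (4*(-6) - 4*(-3)) + (4*(-3) - 7*(-6)) + (7*1 - 8*(-3)) + (8*6 - 3*1) + (3*0 - 1*6) + (1*(-3) - 4*0)
= 85
Area = |85|/2 = 42.5

42.5


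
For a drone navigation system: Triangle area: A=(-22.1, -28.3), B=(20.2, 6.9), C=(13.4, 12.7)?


Area = |x_A(y_B-y_C) + x_B(y_C-y_A) + x_C(y_A-y_B)|/2
= |128.18 + 828.2 + (-471.68)|/2
= 484.7/2 = 242.35

242.35


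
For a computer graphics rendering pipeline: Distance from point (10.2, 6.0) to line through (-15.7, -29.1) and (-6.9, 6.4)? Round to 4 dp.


|cross product| = 610.57
|line direction| = sqrt(1337.69) = 36.5744
Distance = 610.57/sqrt(1337.69) = 16.6939

16.6939


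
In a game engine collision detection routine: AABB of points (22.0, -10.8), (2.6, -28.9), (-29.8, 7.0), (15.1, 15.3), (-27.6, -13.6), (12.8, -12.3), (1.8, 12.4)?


x range: [-29.8, 22]
y range: [-28.9, 15.3]
Bounding box: (-29.8,-28.9) to (22,15.3)

(-29.8,-28.9) to (22,15.3)


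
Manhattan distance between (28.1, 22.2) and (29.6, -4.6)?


|28.1-29.6| + |22.2-(-4.6)| = 1.5 + 26.8 = 28.3

28.3


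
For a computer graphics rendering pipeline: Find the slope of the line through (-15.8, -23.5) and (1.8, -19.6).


slope = (y2-y1)/(x2-x1) = ((-19.6)-(-23.5))/(1.8-(-15.8)) = 3.9/17.6 = 0.2216

0.2216


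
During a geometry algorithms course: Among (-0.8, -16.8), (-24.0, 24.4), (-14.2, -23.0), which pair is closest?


d(P0,P1) = 47.283, d(P0,P2) = 14.7648, d(P1,P2) = 48.4025
Closest: P0 and P2

Closest pair: (-0.8, -16.8) and (-14.2, -23.0), distance = 14.7648


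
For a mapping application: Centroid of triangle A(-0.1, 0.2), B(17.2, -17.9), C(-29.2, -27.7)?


Centroid = ((x_A+x_B+x_C)/3, (y_A+y_B+y_C)/3)
= (((-0.1)+17.2+(-29.2))/3, (0.2+(-17.9)+(-27.7))/3)
= (-4.0333, -15.1333)

(-4.0333, -15.1333)


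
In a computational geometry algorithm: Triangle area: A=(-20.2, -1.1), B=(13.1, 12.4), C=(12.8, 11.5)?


Area = |x_A(y_B-y_C) + x_B(y_C-y_A) + x_C(y_A-y_B)|/2
= |(-18.18) + 165.06 + (-172.8)|/2
= 25.92/2 = 12.96

12.96


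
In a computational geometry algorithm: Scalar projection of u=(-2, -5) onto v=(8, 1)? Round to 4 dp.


u.v = -21, |v| = sqrt(65) = 8.0623
Scalar projection = u.v / |v| = -21 / sqrt(65) = -2.6047

-2.6047


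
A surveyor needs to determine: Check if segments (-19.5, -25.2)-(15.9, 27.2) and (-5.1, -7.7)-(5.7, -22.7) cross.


Cross products: d1=-405, d2=691.92, d3=-135.06, d4=-1231.98
d1*d2 < 0 and d3*d4 < 0? no

No, they don't intersect


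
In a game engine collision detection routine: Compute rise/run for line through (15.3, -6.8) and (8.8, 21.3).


slope = (y2-y1)/(x2-x1) = (21.3-(-6.8))/(8.8-15.3) = 28.1/(-6.5) = -4.3231

-4.3231


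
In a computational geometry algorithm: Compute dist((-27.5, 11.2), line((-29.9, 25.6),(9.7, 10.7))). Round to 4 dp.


|cross product| = 534.48
|line direction| = sqrt(1790.17) = 42.3104
Distance = 534.48/sqrt(1790.17) = 12.6324

12.6324


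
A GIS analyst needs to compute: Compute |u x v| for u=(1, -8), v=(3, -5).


|u x v| = |1*(-5) - (-8)*3|
= |(-5) - (-24)| = 19

19


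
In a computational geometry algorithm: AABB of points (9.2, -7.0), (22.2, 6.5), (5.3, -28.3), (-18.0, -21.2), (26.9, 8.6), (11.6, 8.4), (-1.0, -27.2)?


x range: [-18, 26.9]
y range: [-28.3, 8.6]
Bounding box: (-18,-28.3) to (26.9,8.6)

(-18,-28.3) to (26.9,8.6)


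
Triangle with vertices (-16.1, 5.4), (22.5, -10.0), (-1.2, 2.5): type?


Side lengths squared: AB^2=1727.12, BC^2=717.94, CA^2=230.42
Sorted: [230.42, 717.94, 1727.12]
By sides: Scalene, By angles: Obtuse

Scalene, Obtuse


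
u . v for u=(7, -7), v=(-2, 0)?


u . v = u_x*v_x + u_y*v_y = 7*(-2) + (-7)*0
= (-14) + 0 = -14

-14


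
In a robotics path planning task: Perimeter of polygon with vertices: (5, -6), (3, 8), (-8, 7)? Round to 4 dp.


Sides: (5, -6)->(3, 8): sqrt(200) = 14.142136, (3, 8)->(-8, 7): sqrt(122) = 11.045361, (-8, 7)->(5, -6): sqrt(338) = 18.384776
Sum = 43.572273
Perimeter = 43.5723

43.5723


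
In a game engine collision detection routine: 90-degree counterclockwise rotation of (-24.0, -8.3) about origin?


90° CCW: (x,y) -> (-y, x)
(-24,-8.3) -> (8.3, -24)

(8.3, -24)


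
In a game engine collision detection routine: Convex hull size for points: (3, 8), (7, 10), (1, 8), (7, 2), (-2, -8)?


Convex hull vertices (CCW): (-2, -8), (7, 2), (7, 10), (1, 8)
Count = 4

4


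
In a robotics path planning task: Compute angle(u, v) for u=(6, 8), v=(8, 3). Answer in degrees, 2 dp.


u.v = 72, |u| = sqrt(100) = 10, |v| = sqrt(73) = 8.544
cos(theta) = u.v/(|u||v|) = 72/sqrt(7300) = 0.842696
theta = acos(0.842696) = 32.57 degrees

32.57 degrees


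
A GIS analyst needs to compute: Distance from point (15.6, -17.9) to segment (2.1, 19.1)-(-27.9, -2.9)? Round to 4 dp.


Project P onto AB: t = 0.2955 (clamped to [0,1])
Closest point on segment: (-6.7656, 12.5986)
Distance: 37.8204

37.8204


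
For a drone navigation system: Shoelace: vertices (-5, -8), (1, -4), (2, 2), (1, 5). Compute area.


Shoelace sum: ((-5)*(-4) - 1*(-8)) + (1*2 - 2*(-4)) + (2*5 - 1*2) + (1*(-8) - (-5)*5)
= 63
Area = |63|/2 = 31.5

31.5


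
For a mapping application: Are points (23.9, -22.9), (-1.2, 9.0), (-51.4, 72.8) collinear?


Cross product: ((-1.2)-23.9)*(72.8-(-22.9)) - (9-(-22.9))*((-51.4)-23.9)
= 0

Yes, collinear


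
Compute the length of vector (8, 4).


|u| = sqrt(8^2 + 4^2) = sqrt(80) = 8.9443

8.9443


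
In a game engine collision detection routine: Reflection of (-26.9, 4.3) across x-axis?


Reflection over x-axis: (x,y) -> (x,-y)
(-26.9, 4.3) -> (-26.9, -4.3)

(-26.9, -4.3)


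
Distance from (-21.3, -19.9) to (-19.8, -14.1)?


dx=1.5, dy=5.8
d^2 = 1.5^2 + 5.8^2 = 35.89
d = sqrt(35.89) = 5.9908

5.9908


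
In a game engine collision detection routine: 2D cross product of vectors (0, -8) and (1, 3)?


u x v = u_x*v_y - u_y*v_x = 0*3 - (-8)*1
= 0 - (-8) = 8

8


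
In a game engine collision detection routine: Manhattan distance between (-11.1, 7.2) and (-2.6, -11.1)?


|(-11.1)-(-2.6)| + |7.2-(-11.1)| = 8.5 + 18.3 = 26.8

26.8


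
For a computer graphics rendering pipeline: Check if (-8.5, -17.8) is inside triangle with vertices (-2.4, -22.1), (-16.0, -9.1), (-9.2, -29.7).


Cross products: AB x AP = 20.82, BC x BP = 95.34, CA x CP = 75.6
All same sign? yes

Yes, inside


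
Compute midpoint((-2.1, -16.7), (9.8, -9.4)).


M = (((-2.1)+9.8)/2, ((-16.7)+(-9.4))/2)
= (3.85, -13.05)

(3.85, -13.05)


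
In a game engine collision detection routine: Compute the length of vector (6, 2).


|u| = sqrt(6^2 + 2^2) = sqrt(40) = 6.3246

6.3246


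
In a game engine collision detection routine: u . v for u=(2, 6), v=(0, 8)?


u . v = u_x*v_x + u_y*v_y = 2*0 + 6*8
= 0 + 48 = 48

48


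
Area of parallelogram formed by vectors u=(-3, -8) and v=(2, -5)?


|u x v| = |(-3)*(-5) - (-8)*2|
= |15 - (-16)| = 31

31


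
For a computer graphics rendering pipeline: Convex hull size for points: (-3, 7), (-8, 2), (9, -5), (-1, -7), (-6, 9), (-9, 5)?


Convex hull vertices (CCW): (-9, 5), (-8, 2), (-1, -7), (9, -5), (-3, 7), (-6, 9)
Count = 6

6


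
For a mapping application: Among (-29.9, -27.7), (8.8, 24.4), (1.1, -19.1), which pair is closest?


d(P0,P1) = 64.9007, d(P0,P2) = 32.1708, d(P1,P2) = 44.1762
Closest: P0 and P2

Closest pair: (-29.9, -27.7) and (1.1, -19.1), distance = 32.1708


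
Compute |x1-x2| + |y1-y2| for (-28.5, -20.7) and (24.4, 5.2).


|(-28.5)-24.4| + |(-20.7)-5.2| = 52.9 + 25.9 = 78.8

78.8


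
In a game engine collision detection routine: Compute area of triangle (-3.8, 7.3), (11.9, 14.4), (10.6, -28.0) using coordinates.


Area = |x_A(y_B-y_C) + x_B(y_C-y_A) + x_C(y_A-y_B)|/2
= |(-161.12) + (-420.07) + (-75.26)|/2
= 656.45/2 = 328.225

328.225


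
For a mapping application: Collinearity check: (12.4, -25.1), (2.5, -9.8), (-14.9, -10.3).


Cross product: (2.5-12.4)*((-10.3)-(-25.1)) - ((-9.8)-(-25.1))*((-14.9)-12.4)
= 271.17

No, not collinear


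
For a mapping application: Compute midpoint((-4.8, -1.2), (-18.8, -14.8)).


M = (((-4.8)+(-18.8))/2, ((-1.2)+(-14.8))/2)
= (-11.8, -8)

(-11.8, -8)


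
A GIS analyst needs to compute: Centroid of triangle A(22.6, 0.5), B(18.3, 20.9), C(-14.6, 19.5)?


Centroid = ((x_A+x_B+x_C)/3, (y_A+y_B+y_C)/3)
= ((22.6+18.3+(-14.6))/3, (0.5+20.9+19.5)/3)
= (8.7667, 13.6333)

(8.7667, 13.6333)


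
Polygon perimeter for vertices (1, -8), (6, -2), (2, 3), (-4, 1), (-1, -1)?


Sides: (1, -8)->(6, -2): sqrt(61) = 7.81025, (6, -2)->(2, 3): sqrt(41) = 6.403124, (2, 3)->(-4, 1): sqrt(40) = 6.324555, (-4, 1)->(-1, -1): sqrt(13) = 3.605551, (-1, -1)->(1, -8): sqrt(53) = 7.28011
Sum = 31.42359
Perimeter = 31.4236

31.4236


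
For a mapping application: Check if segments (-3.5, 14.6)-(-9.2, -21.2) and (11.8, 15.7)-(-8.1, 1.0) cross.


Cross products: d1=-203.02, d2=425.61, d3=541.47, d4=-87.16
d1*d2 < 0 and d3*d4 < 0? yes

Yes, they intersect


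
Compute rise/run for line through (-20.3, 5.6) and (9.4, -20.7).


slope = (y2-y1)/(x2-x1) = ((-20.7)-5.6)/(9.4-(-20.3)) = (-26.3)/29.7 = -0.8855

-0.8855
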